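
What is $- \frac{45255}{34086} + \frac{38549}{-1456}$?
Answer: $- \frac{194403}{6992} \approx -27.804$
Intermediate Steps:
$- \frac{45255}{34086} + \frac{38549}{-1456} = \left(-45255\right) \frac{1}{34086} + 38549 \left(- \frac{1}{1456}\right) = - \frac{15085}{11362} - \frac{5507}{208} = - \frac{194403}{6992}$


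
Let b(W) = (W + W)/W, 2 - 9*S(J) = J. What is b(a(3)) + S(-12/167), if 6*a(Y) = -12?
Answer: 3352/1503 ≈ 2.2302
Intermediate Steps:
a(Y) = -2 (a(Y) = (⅙)*(-12) = -2)
S(J) = 2/9 - J/9
b(W) = 2 (b(W) = (2*W)/W = 2)
b(a(3)) + S(-12/167) = 2 + (2/9 - (-4)/(3*167)) = 2 + (2/9 - ⅑*(-12/167)) = 2 + (2/9 + 4/501) = 2 + 346/1503 = 3352/1503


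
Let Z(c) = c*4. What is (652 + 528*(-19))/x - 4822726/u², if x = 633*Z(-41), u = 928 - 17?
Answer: -123218043133/21538939713 ≈ -5.7207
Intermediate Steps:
Z(c) = 4*c
u = 911
x = -103812 (x = 633*(4*(-41)) = 633*(-164) = -103812)
(652 + 528*(-19))/x - 4822726/u² = (652 + 528*(-19))/(-103812) - 4822726/(911²) = (652 - 10032)*(-1/103812) - 4822726/829921 = -9380*(-1/103812) - 4822726*1/829921 = 2345/25953 - 4822726/829921 = -123218043133/21538939713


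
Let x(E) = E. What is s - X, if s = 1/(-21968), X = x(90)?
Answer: -1977121/21968 ≈ -90.000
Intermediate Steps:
X = 90
s = -1/21968 ≈ -4.5521e-5
s - X = -1/21968 - 1*90 = -1/21968 - 90 = -1977121/21968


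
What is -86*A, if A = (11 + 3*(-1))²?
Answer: -5504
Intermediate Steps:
A = 64 (A = (11 - 3)² = 8² = 64)
-86*A = -86*64 = -5504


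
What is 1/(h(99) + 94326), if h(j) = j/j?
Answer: 1/94327 ≈ 1.0601e-5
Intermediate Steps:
h(j) = 1
1/(h(99) + 94326) = 1/(1 + 94326) = 1/94327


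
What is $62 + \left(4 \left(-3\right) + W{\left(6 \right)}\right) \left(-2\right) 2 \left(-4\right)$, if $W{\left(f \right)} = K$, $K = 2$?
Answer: $-98$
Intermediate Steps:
$W{\left(f \right)} = 2$
$62 + \left(4 \left(-3\right) + W{\left(6 \right)}\right) \left(-2\right) 2 \left(-4\right) = 62 + \left(4 \left(-3\right) + 2\right) \left(-2\right) 2 \left(-4\right) = 62 + \left(-12 + 2\right) \left(\left(-4\right) \left(-4\right)\right) = 62 - 160 = -98$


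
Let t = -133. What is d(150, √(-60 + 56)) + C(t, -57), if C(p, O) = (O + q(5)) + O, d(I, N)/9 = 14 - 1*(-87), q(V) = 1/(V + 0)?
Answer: 3976/5 ≈ 795.20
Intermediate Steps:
q(V) = 1/V
d(I, N) = 909 (d(I, N) = 9*(14 - 1*(-87)) = 9*(14 + 87) = 9*101 = 909)
C(p, O) = ⅕ + 2*O (C(p, O) = (O + 1/5) + O = (O + ⅕) + O = (⅕ + O) + O = ⅕ + 2*O)
d(150, √(-60 + 56)) + C(t, -57) = 909 + (⅕ + 2*(-57)) = 909 + (⅕ - 114) = 909 - 569/5 = 3976/5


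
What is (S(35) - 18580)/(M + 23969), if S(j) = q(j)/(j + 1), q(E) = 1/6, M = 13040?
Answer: -4013279/7993944 ≈ -0.50204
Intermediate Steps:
q(E) = ⅙
S(j) = 1/(6*(1 + j)) (S(j) = (⅙)/(j + 1) = (⅙)/(1 + j) = 1/(6*(1 + j)))
(S(35) - 18580)/(M + 23969) = (1/(6*(1 + 35)) - 18580)/(13040 + 23969) = ((⅙)/36 - 18580)/37009 = ((⅙)*(1/36) - 18580)*(1/37009) = (1/216 - 18580)*(1/37009) = -4013279/216*1/37009 = -4013279/7993944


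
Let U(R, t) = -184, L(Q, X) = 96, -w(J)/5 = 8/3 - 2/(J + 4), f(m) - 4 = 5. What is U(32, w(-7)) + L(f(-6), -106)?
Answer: -88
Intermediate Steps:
f(m) = 9 (f(m) = 4 + 5 = 9)
w(J) = -40/3 + 10/(4 + J) (w(J) = -5*(8/3 - 2/(J + 4)) = -5*(8*(1/3) - 2/(4 + J)) = -5*(8/3 - 2/(4 + J)) = -40/3 + 10/(4 + J))
U(32, w(-7)) + L(f(-6), -106) = -184 + 96 = -88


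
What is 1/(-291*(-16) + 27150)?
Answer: 1/31806 ≈ 3.1441e-5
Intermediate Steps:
1/(-291*(-16) + 27150) = 1/(4656 + 27150) = 1/31806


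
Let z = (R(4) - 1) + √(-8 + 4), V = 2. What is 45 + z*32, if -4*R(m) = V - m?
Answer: 29 + 64*I ≈ 29.0 + 64.0*I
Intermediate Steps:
R(m) = -½ + m/4 (R(m) = -(2 - m)/4 = -½ + m/4)
z = -½ + 2*I (z = ((-½ + (¼)*4) - 1) + √(-8 + 4) = ((-½ + 1) - 1) + √(-4) = (½ - 1) + 2*I = -½ + 2*I ≈ -0.5 + 2.0*I)
45 + z*32 = 45 + (-½ + 2*I)*32 = 45 + (-16 + 64*I) = 29 + 64*I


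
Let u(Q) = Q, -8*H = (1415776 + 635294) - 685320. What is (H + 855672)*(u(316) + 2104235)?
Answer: 5766076188963/4 ≈ 1.4415e+12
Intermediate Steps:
H = -682875/4 (H = -((1415776 + 635294) - 685320)/8 = -(2051070 - 685320)/8 = -1/8*1365750 = -682875/4 ≈ -1.7072e+5)
(H + 855672)*(u(316) + 2104235) = (-682875/4 + 855672)*(316 + 2104235) = (2739813/4)*2104551 = 5766076188963/4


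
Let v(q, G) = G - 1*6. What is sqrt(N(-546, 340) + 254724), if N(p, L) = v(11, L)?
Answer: sqrt(255058) ≈ 505.03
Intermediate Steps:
v(q, G) = -6 + G (v(q, G) = G - 6 = -6 + G)
N(p, L) = -6 + L
sqrt(N(-546, 340) + 254724) = sqrt((-6 + 340) + 254724) = sqrt(334 + 254724) = sqrt(255058)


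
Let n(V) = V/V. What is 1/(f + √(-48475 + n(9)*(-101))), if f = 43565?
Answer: 43565/1897957801 - 8*I*√759/1897957801 ≈ 2.2954e-5 - 1.1612e-7*I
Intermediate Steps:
n(V) = 1
1/(f + √(-48475 + n(9)*(-101))) = 1/(43565 + √(-48475 + 1*(-101))) = 1/(43565 + √(-48475 - 101)) = 1/(43565 + √(-48576)) = 1/(43565 + 8*I*√759)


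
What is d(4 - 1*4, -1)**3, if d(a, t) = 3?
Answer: 27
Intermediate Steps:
d(4 - 1*4, -1)**3 = 3**3 = 27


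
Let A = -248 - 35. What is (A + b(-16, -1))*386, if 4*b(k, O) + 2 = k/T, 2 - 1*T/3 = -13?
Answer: -4925939/45 ≈ -1.0947e+5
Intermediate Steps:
T = 45 (T = 6 - 3*(-13) = 6 + 39 = 45)
A = -283
b(k, O) = -½ + k/180 (b(k, O) = -½ + (k/45)/4 = -½ + k/180)
(A + b(-16, -1))*386 = (-283 + (-½ + (1/180)*(-16)))*386 = (-283 + (-½ - 4/45))*386 = (-283 - 53/90)*386 = -25523/90*386 = -4925939/45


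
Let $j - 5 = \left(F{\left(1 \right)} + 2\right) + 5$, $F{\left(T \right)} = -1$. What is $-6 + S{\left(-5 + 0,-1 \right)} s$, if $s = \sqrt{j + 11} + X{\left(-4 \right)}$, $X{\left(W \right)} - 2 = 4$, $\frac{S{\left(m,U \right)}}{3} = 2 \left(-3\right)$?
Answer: $-114 - 18 \sqrt{22} \approx -198.43$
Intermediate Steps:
$S{\left(m,U \right)} = -18$ ($S{\left(m,U \right)} = 3 \cdot 2 \left(-3\right) = 3 \left(-6\right) = -18$)
$X{\left(W \right)} = 6$ ($X{\left(W \right)} = 2 + 4 = 6$)
$j = 11$ ($j = 5 + \left(\left(-1 + 2\right) + 5\right) = 5 + \left(1 + 5\right) = 5 + 6 = 11$)
$s = 6 + \sqrt{22}$ ($s = \sqrt{11 + 11} + 6 = \sqrt{22} + 6 = 6 + \sqrt{22} \approx 10.69$)
$-6 + S{\left(-5 + 0,-1 \right)} s = -6 - 18 \left(6 + \sqrt{22}\right) = -6 - \left(108 + 18 \sqrt{22}\right) = -114 - 18 \sqrt{22}$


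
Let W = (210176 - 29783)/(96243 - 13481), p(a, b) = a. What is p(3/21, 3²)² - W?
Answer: -8756495/4055338 ≈ -2.1593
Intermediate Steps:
W = 180393/82762 ≈ 2.1797
p(3/21, 3²)² - W = (3/21)² - 1*180393/82762 = (3*(1/21))² - 180393/82762 = (⅐)² - 180393/82762 = 1/49 - 180393/82762 = -8756495/4055338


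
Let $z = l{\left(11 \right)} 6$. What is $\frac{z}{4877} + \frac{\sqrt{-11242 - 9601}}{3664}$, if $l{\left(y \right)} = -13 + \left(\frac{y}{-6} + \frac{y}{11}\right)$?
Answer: $- \frac{83}{4877} + \frac{i \sqrt{20843}}{3664} \approx -0.017019 + 0.039403 i$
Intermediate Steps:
$l{\left(y \right)} = -13 - \frac{5 y}{66}$ ($l{\left(y \right)} = -13 + \left(y \left(- \frac{1}{6}\right) + y \frac{1}{11}\right) = -13 + \left(- \frac{y}{6} + \frac{y}{11}\right) = -13 - \frac{5 y}{66}$)
$z = -83$ ($z = \left(-13 - \frac{5}{6}\right) 6 = \left(- \frac{83}{6}\right) 6 = -83$)
$\frac{z}{4877} + \frac{\sqrt{-11242 - 9601}}{3664} = - \frac{83}{4877} + \frac{\sqrt{-11242 - 9601}}{3664} = \left(-83\right) \frac{1}{4877} + \sqrt{-20843} \cdot \frac{1}{3664} = - \frac{83}{4877} + i \sqrt{20843} \cdot \frac{1}{3664} = - \frac{83}{4877} + \frac{i \sqrt{20843}}{3664}$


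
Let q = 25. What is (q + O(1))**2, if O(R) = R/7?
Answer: 30976/49 ≈ 632.16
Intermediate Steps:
O(R) = R/7 (O(R) = R*(1/7) = R/7)
(q + O(1))**2 = (25 + (1/7)*1)**2 = (25 + 1/7)**2 = (176/7)**2 = 30976/49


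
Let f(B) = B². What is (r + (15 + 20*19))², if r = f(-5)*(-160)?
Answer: 12996025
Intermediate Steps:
r = -4000 (r = (-5)²*(-160) = 25*(-160) = -4000)
(r + (15 + 20*19))² = (-4000 + (15 + 20*19))² = (-4000 + (15 + 380))² = (-4000 + 395)² = (-3605)² = 12996025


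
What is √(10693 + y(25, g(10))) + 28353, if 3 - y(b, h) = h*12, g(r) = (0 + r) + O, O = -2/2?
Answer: 28353 + 2*√2647 ≈ 28456.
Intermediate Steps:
O = -1 (O = -2*½ = -1)
g(r) = -1 + r (g(r) = (0 + r) - 1 = r - 1 = -1 + r)
y(b, h) = 3 - 12*h (y(b, h) = 3 - h*12 = 3 - 12*h)
√(10693 + y(25, g(10))) + 28353 = √(10693 + (3 - 12*(-1 + 10))) + 28353 = √(10693 + (3 - 12*9)) + 28353 = √(10693 + (3 - 108)) + 28353 = √(10693 - 105) + 28353 = √10588 + 28353 = 2*√2647 + 28353 = 28353 + 2*√2647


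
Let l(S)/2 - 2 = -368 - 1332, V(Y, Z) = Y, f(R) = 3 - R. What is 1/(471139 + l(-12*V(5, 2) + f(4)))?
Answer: 1/467743 ≈ 2.1379e-6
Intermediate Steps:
l(S) = -3396 (l(S) = 4 + 2*(-368 - 1332) = 4 + 2*(-1700) = 4 - 3400 = -3396)
1/(471139 + l(-12*V(5, 2) + f(4))) = 1/(471139 - 3396) = 1/467743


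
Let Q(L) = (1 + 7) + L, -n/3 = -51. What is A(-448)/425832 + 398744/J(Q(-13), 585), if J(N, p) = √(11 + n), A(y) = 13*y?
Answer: -728/53229 + 199372*√41/41 ≈ 31137.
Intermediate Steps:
n = 153 (n = -3*(-51) = 153)
Q(L) = 8 + L
J(N, p) = 2*√41 (J(N, p) = √(11 + 153) = √164 = 2*√41)
A(-448)/425832 + 398744/J(Q(-13), 585) = (13*(-448))/425832 + 398744/((2*√41)) = -5824*1/425832 + 398744*(√41/82) = -728/53229 + 199372*√41/41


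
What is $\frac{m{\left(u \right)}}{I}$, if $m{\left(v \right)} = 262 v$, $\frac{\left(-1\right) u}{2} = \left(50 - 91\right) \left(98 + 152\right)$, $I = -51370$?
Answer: $- \frac{537100}{5137} \approx -104.56$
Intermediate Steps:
$u = 20500$ ($u = - 2 \left(50 - 91\right) \left(98 + 152\right) = - 2 \left(\left(-41\right) 250\right) = \left(-2\right) \left(-10250\right) = 20500$)
$\frac{m{\left(u \right)}}{I} = \frac{262 \cdot 20500}{-51370} = 5371000 \left(- \frac{1}{51370}\right) = - \frac{537100}{5137}$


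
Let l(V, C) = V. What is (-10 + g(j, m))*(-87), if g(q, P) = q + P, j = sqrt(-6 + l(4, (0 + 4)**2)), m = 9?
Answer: 87 - 87*I*sqrt(2) ≈ 87.0 - 123.04*I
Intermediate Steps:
j = I*sqrt(2) (j = sqrt(-6 + 4) = sqrt(-2) = I*sqrt(2) ≈ 1.4142*I)
g(q, P) = P + q
(-10 + g(j, m))*(-87) = (-10 + (9 + I*sqrt(2)))*(-87) = (-1 + I*sqrt(2))*(-87) = 87 - 87*I*sqrt(2)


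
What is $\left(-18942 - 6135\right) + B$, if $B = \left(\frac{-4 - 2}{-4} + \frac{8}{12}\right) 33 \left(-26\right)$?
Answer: $-26936$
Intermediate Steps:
$B = -1859$ ($B = \left(\left(-4 - 2\right) \left(- \frac{1}{4}\right) + 8 \cdot \frac{1}{12}\right) 33 \left(-26\right) = \left(\left(-6\right) \left(- \frac{1}{4}\right) + \frac{2}{3}\right) 33 \left(-26\right) = \left(\frac{3}{2} + \frac{2}{3}\right) 33 \left(-26\right) = \frac{13}{6} \cdot 33 \left(-26\right) = \frac{143}{2} \left(-26\right) = -1859$)
$\left(-18942 - 6135\right) + B = \left(-18942 - 6135\right) - 1859 = -25077 - 1859 = -26936$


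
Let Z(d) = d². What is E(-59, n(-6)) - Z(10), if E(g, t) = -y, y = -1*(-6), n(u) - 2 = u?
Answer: -106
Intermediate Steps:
n(u) = 2 + u
y = 6
E(g, t) = -6 (E(g, t) = -1*6 = -6)
E(-59, n(-6)) - Z(10) = -6 - 1*10² = -6 - 1*100 = -6 - 100 = -106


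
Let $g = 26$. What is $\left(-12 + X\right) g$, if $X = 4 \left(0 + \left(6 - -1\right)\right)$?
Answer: $416$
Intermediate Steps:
$X = 28$ ($X = 4 \left(0 + \left(6 + 1\right)\right) = 4 \left(0 + 7\right) = 4 \cdot 7 = 28$)
$\left(-12 + X\right) g = \left(-12 + 28\right) 26 = 16 \cdot 26 = 416$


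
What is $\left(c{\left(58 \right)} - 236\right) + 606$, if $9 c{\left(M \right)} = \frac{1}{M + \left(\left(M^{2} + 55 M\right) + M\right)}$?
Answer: $\frac{22211101}{60030} \approx 370.0$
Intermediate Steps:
$c{\left(M \right)} = \frac{1}{9 \left(M^{2} + 57 M\right)}$ ($c{\left(M \right)} = \frac{1}{9 \left(M + \left(\left(M^{2} + 55 M\right) + M\right)\right)} = \frac{1}{9 \left(M + \left(M^{2} + 56 M\right)\right)} = \frac{1}{9 \left(M^{2} + 57 M\right)}$)
$\left(c{\left(58 \right)} - 236\right) + 606 = \left(\frac{1}{9 \cdot 58 \left(57 + 58\right)} - 236\right) + 606 = \left(\frac{1}{9} \cdot \frac{1}{58} \cdot \frac{1}{115} - 236\right) + 606 = \left(\frac{1}{60030} - 236\right) + 606 = - \frac{14167079}{60030} + 606 = \frac{22211101}{60030}$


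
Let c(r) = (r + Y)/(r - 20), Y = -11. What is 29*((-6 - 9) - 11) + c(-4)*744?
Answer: -289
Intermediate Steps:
c(r) = (-11 + r)/(-20 + r) (c(r) = (r - 11)/(r - 20) = (-11 + r)/(-20 + r))
29*((-6 - 9) - 11) + c(-4)*744 = 29*((-6 - 9) - 11) + ((-11 - 4)/(-20 - 4))*744 = 29*(-15 - 11) + (-15/(-24))*744 = 29*(-26) - 1/24*(-15)*744 = -754 + (5/8)*744 = -754 + 465 = -289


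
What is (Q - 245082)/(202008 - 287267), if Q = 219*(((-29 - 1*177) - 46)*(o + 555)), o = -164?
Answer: 21823590/85259 ≈ 255.97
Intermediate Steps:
Q = -21578508 (Q = 219*(((-29 - 1*177) - 46)*(-164 + 555)) = 219*(((-29 - 177) - 46)*391) = 219*((-206 - 46)*391) = 219*(-252*391) = 219*(-98532) = -21578508)
(Q - 245082)/(202008 - 287267) = (-21578508 - 245082)/(202008 - 287267) = -21823590/(-85259) = -21823590*(-1/85259) = 21823590/85259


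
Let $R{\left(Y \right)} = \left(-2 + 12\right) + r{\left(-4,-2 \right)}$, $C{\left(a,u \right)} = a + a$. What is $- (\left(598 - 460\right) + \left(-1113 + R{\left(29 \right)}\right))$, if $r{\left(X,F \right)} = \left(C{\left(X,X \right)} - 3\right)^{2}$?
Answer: $844$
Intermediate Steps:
$C{\left(a,u \right)} = 2 a$
$r{\left(X,F \right)} = \left(-3 + 2 X\right)^{2}$ ($r{\left(X,F \right)} = \left(2 X - 3\right)^{2} = \left(-3 + 2 X\right)^{2}$)
$R{\left(Y \right)} = 131$ ($R{\left(Y \right)} = \left(-2 + 12\right) + \left(-3 + 2 \left(-4\right)\right)^{2} = 10 + \left(-3 - 8\right)^{2} = 10 + \left(-11\right)^{2} = 10 + 121 = 131$)
$- (\left(598 - 460\right) + \left(-1113 + R{\left(29 \right)}\right)) = - (\left(598 - 460\right) + \left(-1113 + 131\right)) = - (138 - 982) = \left(-1\right) \left(-844\right) = 844$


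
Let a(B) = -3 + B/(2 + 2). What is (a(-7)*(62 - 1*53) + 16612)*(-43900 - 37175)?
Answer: -5373407775/4 ≈ -1.3434e+9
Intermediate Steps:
a(B) = -3 + B/4
(a(-7)*(62 - 1*53) + 16612)*(-43900 - 37175) = ((-3 + (¼)*(-7))*(62 - 1*53) + 16612)*(-43900 - 37175) = ((-3 - 7/4)*(62 - 53) + 16612)*(-81075) = (-19/4*9 + 16612)*(-81075) = (-171/4 + 16612)*(-81075) = (66277/4)*(-81075) = -5373407775/4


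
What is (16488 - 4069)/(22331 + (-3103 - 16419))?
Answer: 12419/2809 ≈ 4.4211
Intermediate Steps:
(16488 - 4069)/(22331 + (-3103 - 16419)) = 12419/(22331 - 19522) = 12419/2809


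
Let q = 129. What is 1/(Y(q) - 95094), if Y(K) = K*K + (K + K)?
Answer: -1/78195 ≈ -1.2789e-5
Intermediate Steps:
Y(K) = K² + 2*K
1/(Y(q) - 95094) = 1/(129*(2 + 129) - 95094) = 1/(129*131 - 95094) = 1/(16899 - 95094) = 1/(-78195) = -1/78195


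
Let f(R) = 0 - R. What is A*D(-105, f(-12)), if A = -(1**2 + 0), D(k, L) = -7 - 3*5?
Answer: 22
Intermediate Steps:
f(R) = -R
D(k, L) = -22 (D(k, L) = -7 - 15 = -22)
A = -1 (A = -(1 + 0) = -1*1 = -1)
A*D(-105, f(-12)) = -1*(-22) = 22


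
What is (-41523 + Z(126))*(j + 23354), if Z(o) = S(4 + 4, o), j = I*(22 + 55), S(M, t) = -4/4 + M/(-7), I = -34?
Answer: -6027457536/7 ≈ -8.6107e+8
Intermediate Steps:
S(M, t) = -1 - M/7 (S(M, t) = -4*1/4 + M*(-1/7) = -1 - M/7)
j = -2618 (j = -34*(22 + 55) = -34*77 = -2618)
Z(o) = -15/7 (Z(o) = -1 - (4 + 4)/7 = -1 - 1/7*8 = -1 - 8/7 = -15/7)
(-41523 + Z(126))*(j + 23354) = (-41523 - 15/7)*(-2618 + 23354) = -290676/7*20736 = -6027457536/7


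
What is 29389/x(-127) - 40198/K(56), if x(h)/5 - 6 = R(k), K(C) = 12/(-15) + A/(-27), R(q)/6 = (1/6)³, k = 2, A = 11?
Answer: 6060456702/176855 ≈ 34268.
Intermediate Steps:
R(q) = 1/36 (R(q) = 6*(1/6)³ = 6*(⅙)³ = 6*(1/216) = 1/36)
K(C) = -163/135 (K(C) = 12/(-15) + 11/(-27) = 12*(-1/15) + 11*(-1/27) = -⅘ - 11/27 = -163/135)
x(h) = 1085/36 (x(h) = 30 + 5*(1/36) = 30 + 5/36 = 1085/36)
29389/x(-127) - 40198/K(56) = 29389/(1085/36) - 40198/(-163/135) = 29389*(36/1085) - 40198*(-135/163) = 1058004/1085 + 5426730/163 = 6060456702/176855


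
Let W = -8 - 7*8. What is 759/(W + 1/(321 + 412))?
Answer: -185449/15637 ≈ -11.860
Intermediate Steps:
W = -64 (W = -8 - 56 = -64)
759/(W + 1/(321 + 412)) = 759/(-64 + 1/(321 + 412)) = 759/(-64 + 1/733) = 759/(-46911/733) = 759*(-733/46911) = -185449/15637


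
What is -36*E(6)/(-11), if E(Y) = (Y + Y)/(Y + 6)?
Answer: 36/11 ≈ 3.2727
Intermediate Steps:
E(Y) = 2*Y/(6 + Y) (E(Y) = (2*Y)/(6 + Y) = 2*Y/(6 + Y))
-36*E(6)/(-11) = -72*6/(6 + 6)/(-11) = -72*6/12*(-1/11) = -36*1*(-1/11) = -36*(-1/11) = 36/11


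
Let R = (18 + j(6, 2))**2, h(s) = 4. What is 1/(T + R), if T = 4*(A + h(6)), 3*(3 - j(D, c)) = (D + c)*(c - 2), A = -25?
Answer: 1/357 ≈ 0.0028011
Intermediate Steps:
j(D, c) = 3 - (-2 + c)*(D + c)/3 (j(D, c) = 3 - (D + c)*(c - 2)/3 = 3 - (D + c)*(-2 + c)/3 = 3 - (-2 + c)*(D + c)/3)
T = -84 (T = 4*(-25 + 4) = 4*(-21) = -84)
R = 441 (R = (18 + (3 - 1/3*2**2 + (2/3)*6 + (2/3)*2 - 1/3*6*2))**2 = (18 + (3 - 1/3*4 + 4 + 4/3 - 4))**2 = (18 + (3 - 4/3 + 4 + 4/3 - 4))**2 = (18 + 3)**2 = 21**2 = 441)
1/(T + R) = 1/(-84 + 441) = 1/357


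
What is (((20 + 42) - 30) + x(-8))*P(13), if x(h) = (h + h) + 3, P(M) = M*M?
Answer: 3211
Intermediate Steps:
P(M) = M²
x(h) = 3 + 2*h (x(h) = 2*h + 3 = 3 + 2*h)
(((20 + 42) - 30) + x(-8))*P(13) = (((20 + 42) - 30) + (3 + 2*(-8)))*13² = ((62 - 30) + (3 - 16))*169 = (32 - 13)*169 = 19*169 = 3211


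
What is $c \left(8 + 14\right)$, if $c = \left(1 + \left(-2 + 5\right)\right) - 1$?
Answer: $66$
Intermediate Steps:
$c = 3$ ($c = \left(1 + 3\right) - 1 = 4 - 1 = 3$)
$c \left(8 + 14\right) = 3 \left(8 + 14\right) = 3 \cdot 22 = 66$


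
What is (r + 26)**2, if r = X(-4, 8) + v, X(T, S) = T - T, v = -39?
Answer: 169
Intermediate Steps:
X(T, S) = 0
r = -39 (r = 0 - 39 = -39)
(r + 26)**2 = (-39 + 26)**2 = (-13)**2 = 169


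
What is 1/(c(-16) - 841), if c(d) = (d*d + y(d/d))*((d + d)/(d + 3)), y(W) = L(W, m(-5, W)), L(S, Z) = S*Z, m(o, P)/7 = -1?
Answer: -13/2965 ≈ -0.0043845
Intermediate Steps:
m(o, P) = -7 (m(o, P) = 7*(-1) = -7)
y(W) = -7*W (y(W) = W*(-7) = -7*W)
c(d) = 2*d*(-7 + d²)/(3 + d) (c(d) = (d*d - 7*d/d)*((d + d)/(d + 3)) = (d² - 7*1)*((2*d)/(3 + d)) = (d² - 7)*(2*d/(3 + d)) = (-7 + d²)*(2*d/(3 + d)) = 2*d*(-7 + d²)/(3 + d))
1/(c(-16) - 841) = 1/(2*(-16)*(-7 + (-16)²)/(3 - 16) - 841) = 1/(2*(-16)*(-7 + 256)/(-13) - 841) = 1/(2*(-16)*(-1/13)*249 - 841) = 1/(7968/13 - 841) = 1/(-2965/13) = -13/2965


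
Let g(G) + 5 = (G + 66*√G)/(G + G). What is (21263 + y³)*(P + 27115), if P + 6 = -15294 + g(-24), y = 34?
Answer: 1430653107/2 - 666237*I*√6/4 ≈ 7.1533e+8 - 4.0799e+5*I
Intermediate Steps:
g(G) = -5 + (G + 66*√G)/(2*G) (g(G) = -5 + (G + 66*√G)/(G + G) = -5 + (G + 66*√G)/((2*G)) = -5 + (G + 66*√G)*(1/(2*G)) = -5 + (G + 66*√G)/(2*G))
P = -30609/2 - 11*I*√6/4 (P = -6 + (-15294 + (-9/2 + 33/√(-24))) = -6 + (-15294 + (-9/2 + 33*(-I*√6/12))) = -6 + (-15294 + (-9/2 - 11*I*√6/4)) = -6 + (-30597/2 - 11*I*√6/4) = -30609/2 - 11*I*√6/4 ≈ -15305.0 - 6.7361*I)
(21263 + y³)*(P + 27115) = (21263 + 34³)*((-30609/2 - 11*I*√6/4) + 27115) = (21263 + 39304)*(23621/2 - 11*I*√6/4) = 60567*(23621/2 - 11*I*√6/4) = 1430653107/2 - 666237*I*√6/4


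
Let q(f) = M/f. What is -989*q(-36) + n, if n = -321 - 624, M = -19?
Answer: -52811/36 ≈ -1467.0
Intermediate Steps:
q(f) = -19/f
n = -945
-989*q(-36) + n = -(-18791)/(-36) - 945 = -(-18791)*(-1)/36 - 945 = -989*19/36 - 945 = -18791/36 - 945 = -52811/36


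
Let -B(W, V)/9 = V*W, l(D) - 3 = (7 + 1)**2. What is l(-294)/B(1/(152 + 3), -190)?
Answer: 2077/342 ≈ 6.0731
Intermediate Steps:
l(D) = 67 (l(D) = 3 + (7 + 1)**2 = 3 + 8**2 = 3 + 64 = 67)
B(W, V) = -9*V*W
l(-294)/B(1/(152 + 3), -190) = 67/((-9*(-190)/(152 + 3))) = 67/((-9*(-190)/155)) = 67/((-9*(-190)*1/155)) = 67/(342/31) = 67*(31/342) = 2077/342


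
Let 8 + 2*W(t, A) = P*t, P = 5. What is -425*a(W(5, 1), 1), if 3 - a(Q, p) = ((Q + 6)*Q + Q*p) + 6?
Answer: 229075/4 ≈ 57269.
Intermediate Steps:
W(t, A) = -4 + 5*t/2 (W(t, A) = -4 + (5*t)/2 = -4 + 5*t/2)
a(Q, p) = -3 - Q*p - Q*(6 + Q) (a(Q, p) = 3 - (((Q + 6)*Q + Q*p) + 6) = 3 - (((6 + Q)*Q + Q*p) + 6) = 3 - ((Q*(6 + Q) + Q*p) + 6) = 3 - ((Q*p + Q*(6 + Q)) + 6) = 3 - (6 + Q*p + Q*(6 + Q)) = 3 + (-6 - Q*p - Q*(6 + Q)) = -3 - Q*p - Q*(6 + Q))
-425*a(W(5, 1), 1) = -425*(-3 - (-4 + (5/2)*5)² - 6*(-4 + (5/2)*5) - 1*(-4 + (5/2)*5)*1) = -425*(-3 - (-4 + 25/2)² - 6*(-4 + 25/2) - 1*(-4 + 25/2)*1) = -425*(-3 - (17/2)² - 6*17/2 - 1*17/2*1) = -425*(-3 - 1*289/4 - 51 - 17/2) = -425*(-3 - 289/4 - 51 - 17/2) = -425*(-539/4) = 229075/4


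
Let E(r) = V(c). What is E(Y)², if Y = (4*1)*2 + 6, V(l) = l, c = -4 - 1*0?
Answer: 16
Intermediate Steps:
c = -4 (c = -4 + 0 = -4)
Y = 14 (Y = 4*2 + 6 = 8 + 6 = 14)
E(r) = -4
E(Y)² = (-4)² = 16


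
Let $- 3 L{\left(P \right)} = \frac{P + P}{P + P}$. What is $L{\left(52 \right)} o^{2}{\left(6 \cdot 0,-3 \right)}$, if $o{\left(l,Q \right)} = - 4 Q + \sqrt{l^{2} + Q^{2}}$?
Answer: $-75$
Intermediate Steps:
$L{\left(P \right)} = - \frac{1}{3}$ ($L{\left(P \right)} = - \frac{\left(P + P\right) \frac{1}{P + P}}{3} = - \frac{2 P \frac{1}{2 P}}{3} = \left(- \frac{1}{3}\right) 1 = - \frac{1}{3}$)
$o{\left(l,Q \right)} = \sqrt{Q^{2} + l^{2}} - 4 Q$ ($o{\left(l,Q \right)} = - 4 Q + \sqrt{Q^{2} + l^{2}} = \sqrt{Q^{2} + l^{2}} - 4 Q$)
$L{\left(52 \right)} o^{2}{\left(6 \cdot 0,-3 \right)} = - \frac{\left(\sqrt{\left(-3\right)^{2} + \left(6 \cdot 0\right)^{2}} - -12\right)^{2}}{3} = - \frac{\left(\sqrt{9 + 0^{2}} + 12\right)^{2}}{3} = - \frac{\left(\sqrt{9 + 0} + 12\right)^{2}}{3} = - \frac{\left(\sqrt{9} + 12\right)^{2}}{3} = - \frac{\left(3 + 12\right)^{2}}{3} = - \frac{15^{2}}{3} = \left(- \frac{1}{3}\right) 225 = -75$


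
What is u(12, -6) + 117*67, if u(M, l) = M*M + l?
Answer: 7977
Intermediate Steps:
u(M, l) = l + M² (u(M, l) = M² + l = l + M²)
u(12, -6) + 117*67 = (-6 + 12²) + 117*67 = (-6 + 144) + 7839 = 138 + 7839 = 7977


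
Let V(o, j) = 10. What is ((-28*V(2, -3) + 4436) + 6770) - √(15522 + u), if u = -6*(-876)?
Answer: 10926 - √20778 ≈ 10782.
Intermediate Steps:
u = 5256
((-28*V(2, -3) + 4436) + 6770) - √(15522 + u) = ((-28*10 + 4436) + 6770) - √(15522 + 5256) = ((-280 + 4436) + 6770) - √20778 = (4156 + 6770) - √20778 = 10926 - √20778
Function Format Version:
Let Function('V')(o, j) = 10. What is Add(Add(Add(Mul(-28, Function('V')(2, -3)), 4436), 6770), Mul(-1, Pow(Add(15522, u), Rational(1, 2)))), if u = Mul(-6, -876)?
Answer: Add(10926, Mul(-1, Pow(20778, Rational(1, 2)))) ≈ 10782.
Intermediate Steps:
u = 5256
Add(Add(Add(Mul(-28, Function('V')(2, -3)), 4436), 6770), Mul(-1, Pow(Add(15522, u), Rational(1, 2)))) = Add(Add(Add(Mul(-28, 10), 4436), 6770), Mul(-1, Pow(Add(15522, 5256), Rational(1, 2)))) = Add(Add(Add(-280, 4436), 6770), Mul(-1, Pow(20778, Rational(1, 2)))) = Add(Add(4156, 6770), Mul(-1, Pow(20778, Rational(1, 2)))) = Add(10926, Mul(-1, Pow(20778, Rational(1, 2))))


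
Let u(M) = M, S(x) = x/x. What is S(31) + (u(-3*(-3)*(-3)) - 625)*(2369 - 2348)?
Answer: -13691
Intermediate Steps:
S(x) = 1
S(31) + (u(-3*(-3)*(-3)) - 625)*(2369 - 2348) = 1 + (-3*(-3)*(-3) - 625)*(2369 - 2348) = 1 + (9*(-3) - 625)*21 = 1 + (-27 - 625)*21 = 1 - 652*21 = 1 - 13692 = -13691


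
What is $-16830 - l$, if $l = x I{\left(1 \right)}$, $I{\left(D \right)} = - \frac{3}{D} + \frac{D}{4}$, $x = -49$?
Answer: $- \frac{67859}{4} \approx -16965.0$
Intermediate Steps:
$I{\left(D \right)} = - \frac{3}{D} + \frac{D}{4}$ ($I{\left(D \right)} = - \frac{3}{D} + D \frac{1}{4} = - \frac{3}{D} + \frac{D}{4}$)
$l = \frac{539}{4}$ ($l = - 49 \left(- \frac{3}{1} + \frac{1}{4} \cdot 1\right) = - 49 \left(\left(-3\right) 1 + \frac{1}{4}\right) = - 49 \left(-3 + \frac{1}{4}\right) = \left(-49\right) \left(- \frac{11}{4}\right) = \frac{539}{4} \approx 134.75$)
$-16830 - l = -16830 - \frac{539}{4} = - \frac{67859}{4}$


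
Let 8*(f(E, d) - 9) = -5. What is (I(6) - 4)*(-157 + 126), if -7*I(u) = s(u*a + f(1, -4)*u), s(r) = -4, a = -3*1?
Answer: 744/7 ≈ 106.29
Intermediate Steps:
f(E, d) = 67/8 (f(E, d) = 9 + (⅛)*(-5) = 9 - 5/8 = 67/8)
a = -3
I(u) = 4/7 (I(u) = -⅐*(-4) = 4/7)
(I(6) - 4)*(-157 + 126) = (4/7 - 4)*(-157 + 126) = -24/7*(-31) = 744/7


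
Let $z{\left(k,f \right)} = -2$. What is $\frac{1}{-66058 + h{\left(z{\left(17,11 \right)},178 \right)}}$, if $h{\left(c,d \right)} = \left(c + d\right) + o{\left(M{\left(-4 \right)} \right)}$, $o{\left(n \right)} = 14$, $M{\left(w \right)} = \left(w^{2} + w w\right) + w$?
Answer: $- \frac{1}{65868} \approx -1.5182 \cdot 10^{-5}$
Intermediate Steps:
$M{\left(w \right)} = w + 2 w^{2}$ ($M{\left(w \right)} = \left(w^{2} + w^{2}\right) + w = 2 w^{2} + w = w + 2 w^{2}$)
$h{\left(c,d \right)} = 14 + c + d$ ($h{\left(c,d \right)} = \left(c + d\right) + 14 = 14 + c + d$)
$\frac{1}{-66058 + h{\left(z{\left(17,11 \right)},178 \right)}} = \frac{1}{-66058 + \left(14 - 2 + 178\right)} = \frac{1}{-66058 + 190} = \frac{1}{-65868} = - \frac{1}{65868}$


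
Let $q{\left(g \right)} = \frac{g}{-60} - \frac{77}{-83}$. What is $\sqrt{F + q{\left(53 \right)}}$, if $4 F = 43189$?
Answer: $\frac{\sqrt{66944304870}}{2490} \approx 103.91$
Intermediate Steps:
$F = \frac{43189}{4}$ ($F = \frac{1}{4} \cdot 43189 = \frac{43189}{4} \approx 10797.0$)
$q{\left(g \right)} = \frac{77}{83} - \frac{g}{60}$ ($q{\left(g \right)} = g \left(- \frac{1}{60}\right) - - \frac{77}{83} = - \frac{g}{60} + \frac{77}{83} = \frac{77}{83} - \frac{g}{60}$)
$\sqrt{F + q{\left(53 \right)}} = \sqrt{\frac{43189}{4} + \left(\frac{77}{83} - \frac{53}{60}\right)} = \sqrt{\frac{43189}{4} + \frac{221}{4980}} = \sqrt{\frac{26885263}{2490}} = \frac{\sqrt{66944304870}}{2490}$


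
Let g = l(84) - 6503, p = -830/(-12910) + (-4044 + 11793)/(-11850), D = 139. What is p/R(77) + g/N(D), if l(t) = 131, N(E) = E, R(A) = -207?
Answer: -6725777002183/146726474850 ≈ -45.839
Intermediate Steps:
p = -3006803/5099450 (p = -830*(-1/12910) + 7749*(-1/11850) = 83/1291 - 2583/3950 = -3006803/5099450 ≈ -0.58963)
g = -6372 (g = 131 - 6503 = -6372)
p/R(77) + g/N(D) = -3006803/5099450/(-207) - 6372/139 = -3006803/5099450*(-1/207) - 6372*1/139 = 3006803/1055586150 - 6372/139 = -6725777002183/146726474850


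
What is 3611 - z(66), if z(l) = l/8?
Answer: 14411/4 ≈ 3602.8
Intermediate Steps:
z(l) = l/8 (z(l) = l*(⅛) = l/8)
3611 - z(66) = 3611 - 66/8 = 3611 - 1*33/4 = 3611 - 33/4 = 14411/4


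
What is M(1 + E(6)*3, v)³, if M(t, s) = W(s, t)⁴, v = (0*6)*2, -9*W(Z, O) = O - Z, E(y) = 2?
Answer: 13841287201/282429536481 ≈ 0.049008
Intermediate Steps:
W(Z, O) = -O/9 + Z/9 (W(Z, O) = -(O - Z)/9 = -O/9 + Z/9)
v = 0 (v = 0*2 = 0)
M(t, s) = (-t/9 + s/9)⁴
M(1 + E(6)*3, v)³ = ((0 - (1 + 2*3))⁴/6561)³ = ((0 - (1 + 6))⁴/6561)³ = ((0 - 1*7)⁴/6561)³ = ((0 - 7)⁴/6561)³ = ((1/6561)*(-7)⁴)³ = ((1/6561)*2401)³ = (2401/6561)³ = 13841287201/282429536481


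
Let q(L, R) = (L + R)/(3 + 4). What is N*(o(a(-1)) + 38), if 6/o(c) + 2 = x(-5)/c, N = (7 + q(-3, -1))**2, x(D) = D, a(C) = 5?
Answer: 72900/49 ≈ 1487.8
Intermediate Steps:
q(L, R) = L/7 + R/7 (q(L, R) = (L + R)/7 = (L + R)*(1/7) = L/7 + R/7)
N = 2025/49 (N = (7 + ((1/7)*(-3) + (1/7)*(-1)))**2 = (7 + (-3/7 - 1/7))**2 = (7 - 4/7)**2 = (45/7)**2 = 2025/49 ≈ 41.327)
o(c) = 6/(-2 - 5/c)
N*(o(a(-1)) + 38) = 2025*(-6*5/(5 + 2*5) + 38)/49 = 2025*(-6*5/(5 + 10) + 38)/49 = 2025*(-6*5/15 + 38)/49 = 2025*(-6*5*1/15 + 38)/49 = 2025*(-2 + 38)/49 = (2025/49)*36 = 72900/49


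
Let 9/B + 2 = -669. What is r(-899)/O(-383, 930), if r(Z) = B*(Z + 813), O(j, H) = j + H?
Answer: 774/367037 ≈ 0.0021088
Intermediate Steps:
B = -9/671 (B = 9/(-2 - 669) = 9/(-671) = 9*(-1/671) = -9/671 ≈ -0.013413)
O(j, H) = H + j
r(Z) = -7317/671 - 9*Z/671 (r(Z) = -9*(Z + 813)/671 = -9*(813 + Z)/671 = -7317/671 - 9*Z/671)
r(-899)/O(-383, 930) = (-7317/671 - 9/671*(-899))/(930 - 383) = (-7317/671 + 8091/671)/547 = (774/671)*(1/547) = 774/367037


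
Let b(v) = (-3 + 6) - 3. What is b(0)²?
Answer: 0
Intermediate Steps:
b(v) = 0 (b(v) = 3 - 3 = 0)
b(0)² = 0² = 0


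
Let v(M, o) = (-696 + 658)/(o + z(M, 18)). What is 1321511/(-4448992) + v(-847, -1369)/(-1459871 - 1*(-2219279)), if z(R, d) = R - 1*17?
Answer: -140060172865813/471525878791968 ≈ -0.29704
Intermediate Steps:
z(R, d) = -17 + R (z(R, d) = R - 17 = -17 + R)
v(M, o) = -38/(-17 + M + o) (v(M, o) = (-696 + 658)/(o + (-17 + M)) = -38/(-17 + M + o))
1321511/(-4448992) + v(-847, -1369)/(-1459871 - 1*(-2219279)) = 1321511/(-4448992) + (-38/(-17 - 847 - 1369))/(-1459871 - 1*(-2219279)) = 1321511*(-1/4448992) + (-38/(-2233))/(-1459871 + 2219279) = -1321511/4448992 - 38*(-1/2233)/759408 = -1321511/4448992 + (38/2233)*(1/759408) = -1321511/4448992 + 19/847879032 = -140060172865813/471525878791968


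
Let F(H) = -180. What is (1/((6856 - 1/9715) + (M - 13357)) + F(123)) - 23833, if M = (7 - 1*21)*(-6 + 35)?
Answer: -1611308473293/67101506 ≈ -24013.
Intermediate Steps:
M = -406 (M = (7 - 21)*29 = -14*29 = -406)
(1/((6856 - 1/9715) + (M - 13357)) + F(123)) - 23833 = (1/((6856 - 1/9715) + (-406 - 13357)) - 180) - 23833 = (1/((6856 - 1*1/9715) - 13763) - 180) - 23833 = (1/((6856 - 1/9715) - 13763) - 180) - 23833 = (1/(66606039/9715 - 13763) - 180) - 23833 = (1/(-67101506/9715) - 180) - 23833 = (-9715/67101506 - 180) - 23833 = -12078280795/67101506 - 23833 = -1611308473293/67101506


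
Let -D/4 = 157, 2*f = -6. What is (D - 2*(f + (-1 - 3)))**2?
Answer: 376996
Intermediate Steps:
f = -3 (f = (1/2)*(-6) = -3)
D = -628 (D = -4*157 = -628)
(D - 2*(f + (-1 - 3)))**2 = (-628 - 2*(-3 + (-1 - 3)))**2 = (-628 - 2*(-3 - 4))**2 = (-628 - 2*(-7))**2 = (-628 + 14)**2 = (-614)**2 = 376996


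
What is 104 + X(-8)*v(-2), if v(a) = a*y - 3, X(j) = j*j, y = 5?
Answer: -728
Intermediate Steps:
X(j) = j**2
v(a) = -3 + 5*a (v(a) = a*5 - 3 = 5*a - 3 = -3 + 5*a)
104 + X(-8)*v(-2) = 104 + (-8)**2*(-3 + 5*(-2)) = 104 + 64*(-3 - 10) = 104 + 64*(-13) = 104 - 832 = -728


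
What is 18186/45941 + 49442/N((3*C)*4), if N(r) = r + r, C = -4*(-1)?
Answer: 162368627/315024 ≈ 515.42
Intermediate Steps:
C = 4
N(r) = 2*r
18186/45941 + 49442/N((3*C)*4) = 18186/45941 + 49442/((2*((3*4)*4))) = 18186*(1/45941) + 49442/((2*(12*4))) = 2598/6563 + 49442/((2*48)) = 2598/6563 + 49442/96 = 2598/6563 + 49442*(1/96) = 2598/6563 + 24721/48 = 162368627/315024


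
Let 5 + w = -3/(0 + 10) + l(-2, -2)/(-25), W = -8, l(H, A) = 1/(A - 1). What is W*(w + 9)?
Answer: -2228/75 ≈ -29.707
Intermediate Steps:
l(H, A) = 1/(-1 + A)
w = -793/150 (w = -5 + (-3/(0 + 10) + 1/(-1 - 2*(-25))) = -5 + (-3/10 - 1/25/(-3)) = -5 + (-3*⅒ - ⅓*(-1/25)) = -5 + (-3/10 + 1/75) = -5 - 43/150 = -793/150 ≈ -5.2867)
W*(w + 9) = -8*(-793/150 + 9) = -8*557/150 = -2228/75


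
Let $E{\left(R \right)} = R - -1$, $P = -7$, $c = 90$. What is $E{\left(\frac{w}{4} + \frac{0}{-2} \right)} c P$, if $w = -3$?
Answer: $- \frac{315}{2} \approx -157.5$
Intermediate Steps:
$E{\left(R \right)} = 1 + R$ ($E{\left(R \right)} = R + 1 = 1 + R$)
$E{\left(\frac{w}{4} + \frac{0}{-2} \right)} c P = \left(1 + \left(- \frac{3}{4} + \frac{0}{-2}\right)\right) 90 \left(-7\right) = \left(1 + \left(\left(-3\right) \frac{1}{4} + 0 \left(- \frac{1}{2}\right)\right)\right) 90 \left(-7\right) = \left(1 + \left(- \frac{3}{4} + 0\right)\right) 90 \left(-7\right) = \left(1 - \frac{3}{4}\right) 90 \left(-7\right) = \frac{1}{4} \cdot 90 \left(-7\right) = \frac{45}{2} \left(-7\right) = - \frac{315}{2}$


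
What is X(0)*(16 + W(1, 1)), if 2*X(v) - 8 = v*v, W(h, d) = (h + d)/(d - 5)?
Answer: 62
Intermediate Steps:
W(h, d) = (d + h)/(-5 + d)
X(v) = 4 + v**2/2 (X(v) = 4 + (v*v)/2 = 4 + v**2/2)
X(0)*(16 + W(1, 1)) = (4 + (1/2)*0**2)*(16 + (1 + 1)/(-5 + 1)) = (4 + (1/2)*0)*(16 + 2/(-4)) = (4 + 0)*(16 - 1/4*2) = 4*(16 - 1/2) = 4*(31/2) = 62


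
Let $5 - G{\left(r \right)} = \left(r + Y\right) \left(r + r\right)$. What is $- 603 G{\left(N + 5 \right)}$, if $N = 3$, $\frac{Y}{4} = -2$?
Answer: $-3015$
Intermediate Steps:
$Y = -8$ ($Y = 4 \left(-2\right) = -8$)
$G{\left(r \right)} = 5 - 2 r \left(-8 + r\right)$ ($G{\left(r \right)} = 5 - \left(r - 8\right) \left(r + r\right) = 5 - \left(-8 + r\right) 2 r = 5 - 2 r \left(-8 + r\right)$)
$- 603 G{\left(N + 5 \right)} = - 603 \left(5 - 2 \left(3 + 5\right)^{2} + 16 \left(3 + 5\right)\right) = - 603 \left(5 - 2 \cdot 8^{2} + 16 \cdot 8\right) = - 603 \left(5 - 128 + 128\right) = \left(-603\right) 5 = -3015$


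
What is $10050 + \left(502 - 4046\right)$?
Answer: $6506$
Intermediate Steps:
$10050 + \left(502 - 4046\right) = 10050 - 3544 = 6506$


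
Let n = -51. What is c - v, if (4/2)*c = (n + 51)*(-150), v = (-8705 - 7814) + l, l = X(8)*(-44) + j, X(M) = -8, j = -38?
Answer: 16205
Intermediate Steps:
l = 314 (l = -8*(-44) - 38 = 352 - 38 = 314)
v = -16205 (v = (-8705 - 7814) + 314 = -16519 + 314 = -16205)
c = 0 (c = ((-51 + 51)*(-150))/2 = (0*(-150))/2 = (½)*0 = 0)
c - v = 0 - 1*(-16205) = 0 + 16205 = 16205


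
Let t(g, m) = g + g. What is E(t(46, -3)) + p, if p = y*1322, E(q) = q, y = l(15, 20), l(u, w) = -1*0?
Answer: 92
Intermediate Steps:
t(g, m) = 2*g
l(u, w) = 0
y = 0
p = 0 (p = 0*1322 = 0)
E(t(46, -3)) + p = 2*46 + 0 = 92 + 0 = 92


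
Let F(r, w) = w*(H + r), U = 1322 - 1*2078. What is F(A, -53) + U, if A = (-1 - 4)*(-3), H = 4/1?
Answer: -1763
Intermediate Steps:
U = -756 (U = 1322 - 2078 = -756)
H = 4 (H = 4*1 = 4)
A = 15 (A = -5*(-3) = 15)
F(r, w) = w*(4 + r)
F(A, -53) + U = -53*(4 + 15) - 756 = -53*19 - 756 = -1007 - 756 = -1763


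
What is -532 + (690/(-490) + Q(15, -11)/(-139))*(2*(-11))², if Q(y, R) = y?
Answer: -8621236/6811 ≈ -1265.8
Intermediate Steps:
-532 + (690/(-490) + Q(15, -11)/(-139))*(2*(-11))² = -532 + (690/(-490) + 15/(-139))*(2*(-11))² = -532 + (690*(-1/490) + 15*(-1/139))*(-22)² = -532 + (-69/49 - 15/139)*484 = -532 - 10326/6811*484 = -532 - 4997784/6811 = -8621236/6811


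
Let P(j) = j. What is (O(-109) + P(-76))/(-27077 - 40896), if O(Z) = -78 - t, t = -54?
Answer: 100/67973 ≈ 0.0014712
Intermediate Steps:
O(Z) = -24 (O(Z) = -78 - 1*(-54) = -78 + 54 = -24)
(O(-109) + P(-76))/(-27077 - 40896) = (-24 - 76)/(-27077 - 40896) = -100/(-67973) = -100*(-1/67973) = 100/67973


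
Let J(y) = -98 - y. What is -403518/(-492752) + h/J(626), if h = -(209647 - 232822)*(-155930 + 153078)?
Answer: 4071098107779/44594056 ≈ 91292.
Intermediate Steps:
h = -66095100 (h = -(-23175)*(-2852) = -1*66095100 = -66095100)
-403518/(-492752) + h/J(626) = -403518/(-492752) - 66095100/(-98 - 1*626) = -403518*(-1/492752) - 66095100/(-98 - 626) = 201759/246376 - 66095100/(-724) = 201759/246376 - 66095100*(-1/724) = 201759/246376 + 16523775/181 = 4071098107779/44594056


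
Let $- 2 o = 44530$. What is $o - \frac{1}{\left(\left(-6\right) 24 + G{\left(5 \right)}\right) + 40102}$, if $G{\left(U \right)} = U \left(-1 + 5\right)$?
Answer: $- \frac{890110171}{39978} \approx -22265.0$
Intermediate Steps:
$G{\left(U \right)} = 4 U$ ($G{\left(U \right)} = U 4 = 4 U$)
$o = -22265$ ($o = \left(- \frac{1}{2}\right) 44530 = -22265$)
$o - \frac{1}{\left(\left(-6\right) 24 + G{\left(5 \right)}\right) + 40102} = -22265 - \frac{1}{\left(\left(-6\right) 24 + 4 \cdot 5\right) + 40102} = -22265 - \frac{1}{\left(-144 + 20\right) + 40102} = -22265 - \frac{1}{-124 + 40102} = -22265 - \frac{1}{39978} = - \frac{890110171}{39978}$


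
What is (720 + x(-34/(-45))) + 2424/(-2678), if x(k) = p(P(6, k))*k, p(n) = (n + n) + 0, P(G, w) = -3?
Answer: 14351968/20085 ≈ 714.56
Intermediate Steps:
p(n) = 2*n (p(n) = 2*n + 0 = 2*n)
x(k) = -6*k (x(k) = (2*(-3))*k = -6*k)
(720 + x(-34/(-45))) + 2424/(-2678) = (720 - (-204)/(-45)) + 2424/(-2678) = (720 - (-204)*(-1)/45) + 2424*(-1/2678) = (720 - 6*34/45) - 1212/1339 = (720 - 68/15) - 1212/1339 = 10732/15 - 1212/1339 = 14351968/20085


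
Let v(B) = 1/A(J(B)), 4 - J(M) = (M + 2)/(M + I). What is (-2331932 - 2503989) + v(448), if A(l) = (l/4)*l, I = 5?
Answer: -249190150408/51529 ≈ -4.8359e+6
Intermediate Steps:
J(M) = 4 - (2 + M)/(5 + M) (J(M) = 4 - (M + 2)/(M + 5) = 4 - (2 + M)/(5 + M))
A(l) = l**2/4 (A(l) = (l*(1/4))*l = (l/4)*l = l**2/4)
v(B) = 4*(5 + B)**2/(9*(6 + B)**2) (v(B) = 1/((3*(6 + B)/(5 + B))**2/4) = 1/((9*(6 + B)**2/(5 + B)**2)/4) = 1/(9*(6 + B)**2/(4*(5 + B)**2)) = 4*(5 + B)**2/(9*(6 + B)**2))
(-2331932 - 2503989) + v(448) = (-2331932 - 2503989) + 4*(5 + 448)**2/(9*(6 + 448)**2) = -4835921 + (4/9)*453**2/454**2 = -4835921 + (4/9)*205209*(1/206116) = -4835921 + 22801/51529 = -249190150408/51529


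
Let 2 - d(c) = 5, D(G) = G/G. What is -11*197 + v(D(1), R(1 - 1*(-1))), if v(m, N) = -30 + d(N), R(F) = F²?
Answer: -2200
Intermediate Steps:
D(G) = 1
d(c) = -3 (d(c) = 2 - 1*5 = 2 - 5 = -3)
v(m, N) = -33 (v(m, N) = -30 - 3 = -33)
-11*197 + v(D(1), R(1 - 1*(-1))) = -11*197 - 33 = -2167 - 33 = -2200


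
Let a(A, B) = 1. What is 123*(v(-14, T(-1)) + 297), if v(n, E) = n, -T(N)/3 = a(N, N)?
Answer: 34809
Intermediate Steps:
T(N) = -3 (T(N) = -3*1 = -3)
123*(v(-14, T(-1)) + 297) = 123*(-14 + 297) = 123*283 = 34809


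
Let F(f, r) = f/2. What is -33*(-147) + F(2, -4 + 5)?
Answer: 4852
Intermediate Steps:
F(f, r) = f/2 (F(f, r) = f*(½) = f/2)
-33*(-147) + F(2, -4 + 5) = -33*(-147) + (½)*2 = 4851 + 1 = 4852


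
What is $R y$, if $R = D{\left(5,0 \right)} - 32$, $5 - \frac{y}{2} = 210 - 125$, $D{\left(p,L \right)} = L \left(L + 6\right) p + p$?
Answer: $4320$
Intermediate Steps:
$D{\left(p,L \right)} = p + L p \left(6 + L\right)$ ($D{\left(p,L \right)} = L \left(6 + L\right) p + p = L p \left(6 + L\right) + p = p + L p \left(6 + L\right)$)
$y = -160$ ($y = 10 - 2 \left(210 - 125\right) = 10 - 170 = -160$)
$R = -27$ ($R = 5 \left(1 + 0^{2} + 6 \cdot 0\right) - 32 = 5 \left(1 + 0 + 0\right) - 32 = 5 \cdot 1 - 32 = 5 - 32 = -27$)
$R y = \left(-27\right) \left(-160\right) = 4320$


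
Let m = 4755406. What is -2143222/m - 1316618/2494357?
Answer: -5803506967581/5930840121971 ≈ -0.97853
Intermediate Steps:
-2143222/m - 1316618/2494357 = -2143222/4755406 - 1316618/2494357 = -2143222*1/4755406 - 1316618*1/2494357 = -1071611/2377703 - 1316618/2494357 = -5803506967581/5930840121971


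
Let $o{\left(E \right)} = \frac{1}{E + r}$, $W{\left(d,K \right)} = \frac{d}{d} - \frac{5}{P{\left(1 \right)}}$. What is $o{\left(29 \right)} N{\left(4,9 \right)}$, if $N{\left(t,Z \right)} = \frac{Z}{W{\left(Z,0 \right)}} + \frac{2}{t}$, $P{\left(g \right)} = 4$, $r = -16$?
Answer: $- \frac{71}{26} \approx -2.7308$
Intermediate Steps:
$W{\left(d,K \right)} = - \frac{1}{4}$ ($W{\left(d,K \right)} = \frac{d}{d} - \frac{5}{4} = 1 - \frac{5}{4} = - \frac{1}{4}$)
$o{\left(E \right)} = \frac{1}{-16 + E}$ ($o{\left(E \right)} = \frac{1}{E - 16} = \frac{1}{-16 + E}$)
$N{\left(t,Z \right)} = - 4 Z + \frac{2}{t}$ ($N{\left(t,Z \right)} = \frac{Z}{- \frac{1}{4}} + \frac{2}{t} = Z \left(-4\right) + \frac{2}{t} = - 4 Z + \frac{2}{t}$)
$o{\left(29 \right)} N{\left(4,9 \right)} = \frac{\left(-4\right) 9 + \frac{2}{4}}{-16 + 29} = \frac{-36 + 2 \cdot \frac{1}{4}}{13} = \frac{-36 + \frac{1}{2}}{13} = \frac{1}{13} \left(- \frac{71}{2}\right) = - \frac{71}{26}$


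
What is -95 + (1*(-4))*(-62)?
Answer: 153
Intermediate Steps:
-95 + (1*(-4))*(-62) = -95 - 4*(-62) = -95 + 248 = 153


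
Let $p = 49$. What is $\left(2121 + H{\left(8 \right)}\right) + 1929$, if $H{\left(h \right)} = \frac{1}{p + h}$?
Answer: $\frac{230851}{57} \approx 4050.0$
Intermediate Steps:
$H{\left(h \right)} = \frac{1}{49 + h}$
$\left(2121 + H{\left(8 \right)}\right) + 1929 = \left(2121 + \frac{1}{49 + 8}\right) + 1929 = \left(2121 + \frac{1}{57}\right) + 1929 = \frac{120898}{57} + 1929 = \frac{230851}{57}$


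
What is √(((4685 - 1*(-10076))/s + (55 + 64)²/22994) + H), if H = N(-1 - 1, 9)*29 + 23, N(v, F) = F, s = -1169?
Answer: √196521077522338814/26879986 ≈ 16.492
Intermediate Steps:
H = 284 (H = 9*29 + 23 = 261 + 23 = 284)
√(((4685 - 1*(-10076))/s + (55 + 64)²/22994) + H) = √(((4685 - 1*(-10076))/(-1169) + (55 + 64)²/22994) + 284) = √(((4685 + 10076)*(-1/1169) + 119²*(1/22994)) + 284) = √((14761*(-1/1169) + 14161*(1/22994)) + 284) = √((-14761/1169 + 14161/22994) + 284) = √(-322860225/26879986 + 284) = √(7311055799/26879986) = √196521077522338814/26879986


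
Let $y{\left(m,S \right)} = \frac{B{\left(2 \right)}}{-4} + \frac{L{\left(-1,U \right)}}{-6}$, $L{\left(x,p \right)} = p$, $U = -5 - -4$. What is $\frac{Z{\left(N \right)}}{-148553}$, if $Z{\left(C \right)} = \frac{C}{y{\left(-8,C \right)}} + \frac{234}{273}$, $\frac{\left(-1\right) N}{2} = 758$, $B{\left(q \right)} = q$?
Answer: $- \frac{31842}{1039871} \approx -0.030621$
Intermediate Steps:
$U = -1$ ($U = -5 + 4 = -1$)
$N = -1516$ ($N = \left(-2\right) 758 = -1516$)
$y{\left(m,S \right)} = - \frac{1}{3}$ ($y{\left(m,S \right)} = \frac{2}{-4} - \frac{1}{-6} = 2 \left(- \frac{1}{4}\right) - - \frac{1}{6} = - \frac{1}{2} + \frac{1}{6} = - \frac{1}{3}$)
$Z{\left(C \right)} = \frac{6}{7} - 3 C$ ($Z{\left(C \right)} = \frac{C}{- \frac{1}{3}} + \frac{234}{273} = C \left(-3\right) + 234 \cdot \frac{1}{273} = - 3 C + \frac{6}{7} = \frac{6}{7} - 3 C$)
$\frac{Z{\left(N \right)}}{-148553} = \frac{\frac{6}{7} - -4548}{-148553} = \left(\frac{6}{7} + 4548\right) \left(- \frac{1}{148553}\right) = \frac{31842}{7} \left(- \frac{1}{148553}\right) = - \frac{31842}{1039871}$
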